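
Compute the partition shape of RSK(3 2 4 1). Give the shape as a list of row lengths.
RSK row insertion gives P = [[1, 4], [2], [3]], which has shape [2, 1, 1].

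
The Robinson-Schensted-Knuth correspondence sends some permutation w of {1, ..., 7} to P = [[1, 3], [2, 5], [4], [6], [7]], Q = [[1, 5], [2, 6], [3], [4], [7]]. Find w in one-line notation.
Reverse RSK: for i = n, n-1, ..., 1, locate i in Q, remove the corresponding corner cell from P, and reverse-bump its entry up through P; the value ejected from row 1 is w(i).

So w = 7 6 4 2 5 3 1.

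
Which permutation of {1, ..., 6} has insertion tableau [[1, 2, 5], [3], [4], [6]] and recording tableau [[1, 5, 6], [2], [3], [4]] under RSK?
Reverse the RSK construction: for i from n down to 1, find the cell of Q containing i, remove the entry at that cell from P, and reverse-bump it up through P; the value ejected from row 1 is w(i).

Step i=6: Q has 6 at row 1, column 3; remove that cell from P, ejecting 5. So w(6) = 5. P is now [[1, 2], [3], [4], [6]].
Step i=5: Q has 5 at row 1, column 2; remove that cell from P, ejecting 2. So w(5) = 2. P is now [[1], [3], [4], [6]].
Step i=4: Q has 4 at row 4, column 1; remove 6 from row 4 of P and reverse-bump: 6 enters row 3 and ejects 4; 4 enters row 2 and ejects 3; 3 enters row 1 and ejects 1. So w(4) = 1. P is now [[3], [4], [6]].
Step i=3: Q has 3 at row 3, column 1; remove 6 from row 3 of P and reverse-bump: 6 enters row 2 and ejects 4; 4 enters row 1 and ejects 3. So w(3) = 3. P is now [[4], [6]].
Step i=2: Q has 2 at row 2, column 1; remove 6 from row 2 of P and reverse-bump: 6 enters row 1 and ejects 4. So w(2) = 4. P is now [[6]].
Step i=1: Q has 1 at row 1, column 1; remove that cell from P, ejecting 6. So w(1) = 6. P is now [].

So w = 6 4 3 1 2 5.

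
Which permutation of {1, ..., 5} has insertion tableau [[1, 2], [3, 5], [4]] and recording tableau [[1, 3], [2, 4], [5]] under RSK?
Reverse the RSK construction: for i from n down to 1, find the cell of Q containing i, remove the entry at that cell from P, and reverse-bump it up through P; the value ejected from row 1 is w(i).

Step i=5: Q has 5 at row 3, column 1; remove 4 from row 3 of P and reverse-bump: 4 enters row 2 and ejects 3; 3 enters row 1 and ejects 2. So w(5) = 2. P is now [[1, 3], [4, 5]].
Step i=4: Q has 4 at row 2, column 2; remove 5 from row 2 of P and reverse-bump: 5 enters row 1 and ejects 3. So w(4) = 3. P is now [[1, 5], [4]].
Step i=3: Q has 3 at row 1, column 2; remove that cell from P, ejecting 5. So w(3) = 5. P is now [[1], [4]].
Step i=2: Q has 2 at row 2, column 1; remove 4 from row 2 of P and reverse-bump: 4 enters row 1 and ejects 1. So w(2) = 1. P is now [[4]].
Step i=1: Q has 1 at row 1, column 1; remove that cell from P, ejecting 4. So w(1) = 4. P is now [].

So w = 4 1 5 3 2.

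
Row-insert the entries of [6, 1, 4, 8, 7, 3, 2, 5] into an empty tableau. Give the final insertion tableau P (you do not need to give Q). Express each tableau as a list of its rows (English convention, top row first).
P = [[1, 2, 5], [3, 7], [4, 8], [6]]

Insert 6: appended to row 1. P = [[6]].
Insert 1: 1 bumps 6 from row 1; 6 starts row 2. P = [[1], [6]].
Insert 4: appended to row 1. P = [[1, 4], [6]].
Insert 8: appended to row 1. P = [[1, 4, 8], [6]].
Insert 7: 7 bumps 8 from row 1; 8 appends to row 2. P = [[1, 4, 7], [6, 8]].
Insert 3: 3 bumps 4 from row 1; 4 bumps 6 from row 2; 6 starts row 3. P = [[1, 3, 7], [4, 8], [6]].
Insert 2: 2 bumps 3 from row 1; 3 bumps 4 from row 2; 4 bumps 6 from row 3; 6 starts row 4. P = [[1, 2, 7], [3, 8], [4], [6]].
Insert 5: 5 bumps 7 from row 1; 7 bumps 8 from row 2; 8 appends to row 3. P = [[1, 2, 5], [3, 7], [4, 8], [6]].

So P = [[1, 2, 5], [3, 7], [4, 8], [6]].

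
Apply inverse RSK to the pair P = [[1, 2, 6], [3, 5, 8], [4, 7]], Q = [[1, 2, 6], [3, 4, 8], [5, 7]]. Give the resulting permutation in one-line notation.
Reverse the RSK construction: for i from n down to 1, find the cell of Q containing i, remove the entry at that cell from P, and reverse-bump it up through P; the value ejected from row 1 is w(i).

Step i=8: Q has 8 at row 2, column 3; remove 8 from row 2 of P and reverse-bump: 8 enters row 1 and ejects 6. So w(8) = 6. P is now [[1, 2, 8], [3, 5], [4, 7]].
Step i=7: Q has 7 at row 3, column 2; remove 7 from row 3 of P and reverse-bump: 7 enters row 2 and ejects 5; 5 enters row 1 and ejects 2. So w(7) = 2. P is now [[1, 5, 8], [3, 7], [4]].
Step i=6: Q has 6 at row 1, column 3; remove that cell from P, ejecting 8. So w(6) = 8. P is now [[1, 5], [3, 7], [4]].
Step i=5: Q has 5 at row 3, column 1; remove 4 from row 3 of P and reverse-bump: 4 enters row 2 and ejects 3; 3 enters row 1 and ejects 1. So w(5) = 1. P is now [[3, 5], [4, 7]].
Step i=4: Q has 4 at row 2, column 2; remove 7 from row 2 of P and reverse-bump: 7 enters row 1 and ejects 5. So w(4) = 5. P is now [[3, 7], [4]].
Step i=3: Q has 3 at row 2, column 1; remove 4 from row 2 of P and reverse-bump: 4 enters row 1 and ejects 3. So w(3) = 3. P is now [[4, 7]].
Step i=2: Q has 2 at row 1, column 2; remove that cell from P, ejecting 7. So w(2) = 7. P is now [[4]].
Step i=1: Q has 1 at row 1, column 1; remove that cell from P, ejecting 4. So w(1) = 4. P is now [].

So w = 4 7 3 5 1 8 2 6.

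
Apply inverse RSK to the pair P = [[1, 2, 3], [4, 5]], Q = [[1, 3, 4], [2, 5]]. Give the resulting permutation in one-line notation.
Reverse RSK: for i = n, n-1, ..., 1, locate i in Q, remove the corresponding corner cell from P, and reverse-bump its entry up through P; the value ejected from row 1 is w(i).

So w = 4 1 2 5 3.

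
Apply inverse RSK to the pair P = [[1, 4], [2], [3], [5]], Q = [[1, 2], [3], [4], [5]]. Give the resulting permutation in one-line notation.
Reverse RSK: for i = n, n-1, ..., 1, locate i in Q, remove the corresponding corner cell from P, and reverse-bump its entry up through P; the value ejected from row 1 is w(i).

So w = 3 5 4 2 1.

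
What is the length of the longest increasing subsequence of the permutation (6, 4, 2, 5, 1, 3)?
2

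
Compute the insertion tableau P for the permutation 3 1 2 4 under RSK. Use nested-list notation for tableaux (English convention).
Insert 3: appended to row 1. P = [[3]].
Insert 1: 1 bumps 3 from row 1; 3 starts row 2. P = [[1], [3]].
Insert 2: appended to row 1. P = [[1, 2], [3]].
Insert 4: appended to row 1. P = [[1, 2, 4], [3]].

So P = [[1, 2, 4], [3]].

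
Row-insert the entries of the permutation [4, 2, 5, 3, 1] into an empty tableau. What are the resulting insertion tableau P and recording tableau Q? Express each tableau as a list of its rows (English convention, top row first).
Insert each entry of the permutation into P by Schensted row insertion, recording in Q the position of each new cell.

Insert 4: appended to row 1. P = [[4]].
Insert 2: 2 bumps 4 from row 1; 4 starts row 2. P = [[2], [4]].
Insert 5: appended to row 1. P = [[2, 5], [4]].
Insert 3: 3 bumps 5 from row 1; 5 appends to row 2. P = [[2, 3], [4, 5]].
Insert 1: 1 bumps 2 from row 1; 2 bumps 4 from row 2; 4 starts row 3. P = [[1, 3], [2, 5], [4]].

So P = [[1, 3], [2, 5], [4]], Q = [[1, 3], [2, 4], [5]].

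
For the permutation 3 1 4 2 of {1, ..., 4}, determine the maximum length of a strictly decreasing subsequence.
2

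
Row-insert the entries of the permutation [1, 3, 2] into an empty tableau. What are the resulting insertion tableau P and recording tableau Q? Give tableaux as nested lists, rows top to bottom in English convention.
P = [[1, 2], [3]], Q = [[1, 2], [3]]

Insert each entry of the permutation into P by Schensted row insertion, recording in Q the position of each new cell.

Insert 1: appended to row 1. P = [[1]].
Insert 3: appended to row 1. P = [[1, 3]].
Insert 2: 2 bumps 3 from row 1; 3 starts row 2. P = [[1, 2], [3]].

So P = [[1, 2], [3]], Q = [[1, 2], [3]].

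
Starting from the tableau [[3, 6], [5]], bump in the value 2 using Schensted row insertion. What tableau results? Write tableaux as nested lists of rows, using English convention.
In row 1, 2 replaces 3 (the leftmost entry greater than 2); 3 is bumped to row 2. In row 2, 3 replaces 5 (the leftmost entry greater than 3); 5 is bumped to row 3. 5 starts a new row 3. The new tableau is [[2, 6], [3], [5]].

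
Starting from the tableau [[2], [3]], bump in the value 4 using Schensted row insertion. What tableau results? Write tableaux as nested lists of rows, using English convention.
4 is larger than every entry of row 1, so it is appended to row 1. The new tableau is [[2, 4], [3]].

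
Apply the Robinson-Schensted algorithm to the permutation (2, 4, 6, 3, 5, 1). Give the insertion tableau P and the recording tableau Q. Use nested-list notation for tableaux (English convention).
P = [[1, 3, 5], [2, 6], [4]], Q = [[1, 2, 3], [4, 5], [6]]

Insert each entry of the permutation into P by Schensted row insertion, recording in Q the position of each new cell.

After inserting 2: P = [[2]].
After inserting 4: P = [[2, 4]].
After inserting 6: P = [[2, 4, 6]].
After inserting 3: P = [[2, 3, 6], [4]].
After inserting 5: P = [[2, 3, 5], [4, 6]].
After inserting 1: P = [[1, 3, 5], [2, 6], [4]].

So P = [[1, 3, 5], [2, 6], [4]], Q = [[1, 2, 3], [4, 5], [6]].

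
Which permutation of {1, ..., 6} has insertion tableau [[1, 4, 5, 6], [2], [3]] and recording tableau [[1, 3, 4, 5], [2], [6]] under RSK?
Reverse the RSK construction: for i from n down to 1, find the cell of Q containing i, remove the entry at that cell from P, and reverse-bump it up through P; the value ejected from row 1 is w(i).

Step i=6: Q has 6 at row 3, column 1; remove 3 from row 3 of P and reverse-bump: 3 enters row 2 and ejects 2; 2 enters row 1 and ejects 1. So w(6) = 1. P is now [[2, 4, 5, 6], [3]].
Step i=5: Q has 5 at row 1, column 4; remove that cell from P, ejecting 6. So w(5) = 6. P is now [[2, 4, 5], [3]].
Step i=4: Q has 4 at row 1, column 3; remove that cell from P, ejecting 5. So w(4) = 5. P is now [[2, 4], [3]].
Step i=3: Q has 3 at row 1, column 2; remove that cell from P, ejecting 4. So w(3) = 4. P is now [[2], [3]].
Step i=2: Q has 2 at row 2, column 1; remove 3 from row 2 of P and reverse-bump: 3 enters row 1 and ejects 2. So w(2) = 2. P is now [[3]].
Step i=1: Q has 1 at row 1, column 1; remove that cell from P, ejecting 3. So w(1) = 3. P is now [].

So w = 3 2 4 5 6 1.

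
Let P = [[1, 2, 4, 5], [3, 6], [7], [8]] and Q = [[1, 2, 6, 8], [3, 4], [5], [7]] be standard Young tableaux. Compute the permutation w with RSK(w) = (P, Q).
3 8 1 7 2 6 4 5

Reverse RSK: for i = n, n-1, ..., 1, locate i in Q, remove the corresponding corner cell from P, and reverse-bump its entry up through P; the value ejected from row 1 is w(i).

So w = 3 8 1 7 2 6 4 5.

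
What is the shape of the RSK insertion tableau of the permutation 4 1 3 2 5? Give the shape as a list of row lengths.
Row-insert each entry into an empty tableau.

After inserting 4: P = [[4]].
After inserting 1: P = [[1], [4]].
After inserting 3: P = [[1, 3], [4]].
After inserting 2: P = [[1, 2], [3], [4]].
After inserting 5: P = [[1, 2, 5], [3], [4]].

The final insertion tableau P = [[1, 2, 5], [3], [4]] has shape [3, 1, 1].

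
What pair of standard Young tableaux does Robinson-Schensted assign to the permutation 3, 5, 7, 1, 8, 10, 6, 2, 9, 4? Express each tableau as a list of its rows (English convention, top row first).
Insert each entry of the permutation into P by Schensted row insertion, recording in Q the position of each new cell.

Insert 3: appended to row 1. P = [[3]].
Insert 5: appended to row 1. P = [[3, 5]].
Insert 7: appended to row 1. P = [[3, 5, 7]].
Insert 1: 1 bumps 3 from row 1; 3 starts row 2. P = [[1, 5, 7], [3]].
Insert 8: appended to row 1. P = [[1, 5, 7, 8], [3]].
Insert 10: appended to row 1. P = [[1, 5, 7, 8, 10], [3]].
Insert 6: 6 bumps 7 from row 1; 7 appends to row 2. P = [[1, 5, 6, 8, 10], [3, 7]].
Insert 2: 2 bumps 5 from row 1; 5 bumps 7 from row 2; 7 starts row 3. P = [[1, 2, 6, 8, 10], [3, 5], [7]].
Insert 9: 9 bumps 10 from row 1; 10 appends to row 2. P = [[1, 2, 6, 8, 9], [3, 5, 10], [7]].
Insert 4: 4 bumps 6 from row 1; 6 bumps 10 from row 2; 10 appends to row 3. P = [[1, 2, 4, 8, 9], [3, 5, 6], [7, 10]].

So P = [[1, 2, 4, 8, 9], [3, 5, 6], [7, 10]], Q = [[1, 2, 3, 5, 6], [4, 7, 9], [8, 10]].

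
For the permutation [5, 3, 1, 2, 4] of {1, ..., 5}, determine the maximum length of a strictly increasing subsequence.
3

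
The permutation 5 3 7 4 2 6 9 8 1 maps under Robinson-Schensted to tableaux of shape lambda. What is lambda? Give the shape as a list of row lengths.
Row-insert each entry into an empty tableau.

After inserting 5: P = [[5]].
After inserting 3: P = [[3], [5]].
After inserting 7: P = [[3, 7], [5]].
After inserting 4: P = [[3, 4], [5, 7]].
After inserting 2: P = [[2, 4], [3, 7], [5]].
After inserting 6: P = [[2, 4, 6], [3, 7], [5]].
After inserting 9: P = [[2, 4, 6, 9], [3, 7], [5]].
After inserting 8: P = [[2, 4, 6, 8], [3, 7, 9], [5]].
After inserting 1: P = [[1, 4, 6, 8], [2, 7, 9], [3], [5]].

The final insertion tableau P = [[1, 4, 6, 8], [2, 7, 9], [3], [5]] has shape [4, 3, 1, 1].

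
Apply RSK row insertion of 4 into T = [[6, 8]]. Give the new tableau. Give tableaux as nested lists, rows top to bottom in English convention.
[[4, 8], [6]]

In row 1, 4 replaces 6 (the leftmost entry greater than 4); 6 is bumped to row 2. 6 starts a new row 2. The new tableau is [[4, 8], [6]].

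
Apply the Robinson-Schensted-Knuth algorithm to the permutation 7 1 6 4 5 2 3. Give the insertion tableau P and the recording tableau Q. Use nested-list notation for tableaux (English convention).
Insert each entry of the permutation into P by Schensted row insertion, recording in Q the position of each new cell.

After inserting 7: P = [[7]].
After inserting 1: P = [[1], [7]].
After inserting 6: P = [[1, 6], [7]].
After inserting 4: P = [[1, 4], [6], [7]].
After inserting 5: P = [[1, 4, 5], [6], [7]].
After inserting 2: P = [[1, 2, 5], [4], [6], [7]].
After inserting 3: P = [[1, 2, 3], [4, 5], [6], [7]].

So P = [[1, 2, 3], [4, 5], [6], [7]], Q = [[1, 3, 5], [2, 7], [4], [6]].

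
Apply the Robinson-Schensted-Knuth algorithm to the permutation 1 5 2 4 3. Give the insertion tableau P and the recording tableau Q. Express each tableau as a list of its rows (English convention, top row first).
Insert each entry of the permutation into P by Schensted row insertion, recording in Q the position of each new cell.

Insert 1: appended to row 1. P = [[1]].
Insert 5: appended to row 1. P = [[1, 5]].
Insert 2: 2 bumps 5 from row 1; 5 starts row 2. P = [[1, 2], [5]].
Insert 4: appended to row 1. P = [[1, 2, 4], [5]].
Insert 3: 3 bumps 4 from row 1; 4 bumps 5 from row 2; 5 starts row 3. P = [[1, 2, 3], [4], [5]].

So P = [[1, 2, 3], [4], [5]], Q = [[1, 2, 4], [3], [5]].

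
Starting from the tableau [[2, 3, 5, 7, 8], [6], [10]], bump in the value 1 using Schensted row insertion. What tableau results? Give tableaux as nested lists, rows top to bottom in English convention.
In row 1, 1 replaces 2 (the leftmost entry greater than 1); 2 is bumped to row 2. In row 2, 2 replaces 6 (the leftmost entry greater than 2); 6 is bumped to row 3. In row 3, 6 replaces 10 (the leftmost entry greater than 6); 10 is bumped to row 4. 10 starts a new row 4. The new tableau is [[1, 3, 5, 7, 8], [2], [6], [10]].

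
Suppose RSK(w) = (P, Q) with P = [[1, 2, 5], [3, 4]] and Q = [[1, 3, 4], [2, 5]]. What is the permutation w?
3 1 4 5 2

Reverse the RSK construction: for i from n down to 1, find the cell of Q containing i, remove the entry at that cell from P, and reverse-bump it up through P; the value ejected from row 1 is w(i).

Step i=5: Q has 5 at row 2, column 2; remove 4 from row 2 of P and reverse-bump: 4 enters row 1 and ejects 2. So w(5) = 2. P is now [[1, 4, 5], [3]].
Step i=4: Q has 4 at row 1, column 3; remove that cell from P, ejecting 5. So w(4) = 5. P is now [[1, 4], [3]].
Step i=3: Q has 3 at row 1, column 2; remove that cell from P, ejecting 4. So w(3) = 4. P is now [[1], [3]].
Step i=2: Q has 2 at row 2, column 1; remove 3 from row 2 of P and reverse-bump: 3 enters row 1 and ejects 1. So w(2) = 1. P is now [[3]].
Step i=1: Q has 1 at row 1, column 1; remove that cell from P, ejecting 3. So w(1) = 3. P is now [].

So w = 3 1 4 5 2.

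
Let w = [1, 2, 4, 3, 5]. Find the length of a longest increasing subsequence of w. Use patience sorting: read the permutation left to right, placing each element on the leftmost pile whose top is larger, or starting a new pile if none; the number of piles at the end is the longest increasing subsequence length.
4

1: new pile. tops = [1]
2: new pile. tops = [1, 2]
4: new pile. tops = [1, 2, 4]
3: onto pile 3 (replacing 4). tops = [1, 2, 3]
5: new pile. tops = [1, 2, 3, 5]

4 piles, so the longest increasing subsequence has length 4.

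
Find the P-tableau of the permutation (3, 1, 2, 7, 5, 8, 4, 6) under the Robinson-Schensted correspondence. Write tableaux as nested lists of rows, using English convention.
After inserting 3: P = [[3]].
After inserting 1: P = [[1], [3]].
After inserting 2: P = [[1, 2], [3]].
After inserting 7: P = [[1, 2, 7], [3]].
After inserting 5: P = [[1, 2, 5], [3, 7]].
After inserting 8: P = [[1, 2, 5, 8], [3, 7]].
After inserting 4: P = [[1, 2, 4, 8], [3, 5], [7]].
After inserting 6: P = [[1, 2, 4, 6], [3, 5, 8], [7]].

So P = [[1, 2, 4, 6], [3, 5, 8], [7]].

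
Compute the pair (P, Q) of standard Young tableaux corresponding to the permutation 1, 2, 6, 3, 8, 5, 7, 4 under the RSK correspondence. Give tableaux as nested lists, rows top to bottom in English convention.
Insert each entry of the permutation into P by Schensted row insertion, recording in Q the position of each new cell.

After inserting 1: P = [[1]].
After inserting 2: P = [[1, 2]].
After inserting 6: P = [[1, 2, 6]].
After inserting 3: P = [[1, 2, 3], [6]].
After inserting 8: P = [[1, 2, 3, 8], [6]].
After inserting 5: P = [[1, 2, 3, 5], [6, 8]].
After inserting 7: P = [[1, 2, 3, 5, 7], [6, 8]].
After inserting 4: P = [[1, 2, 3, 4, 7], [5, 8], [6]].

So P = [[1, 2, 3, 4, 7], [5, 8], [6]], Q = [[1, 2, 3, 5, 7], [4, 6], [8]].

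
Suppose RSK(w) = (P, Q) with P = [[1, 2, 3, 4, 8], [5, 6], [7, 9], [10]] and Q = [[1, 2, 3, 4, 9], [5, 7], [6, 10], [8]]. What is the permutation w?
Reverse RSK: for i = n, n-1, ..., 1, locate i in Q, remove the corresponding corner cell from P, and reverse-bump its entry up through P; the value ejected from row 1 is w(i).

So w = 1 2 7 10 9 5 6 3 8 4.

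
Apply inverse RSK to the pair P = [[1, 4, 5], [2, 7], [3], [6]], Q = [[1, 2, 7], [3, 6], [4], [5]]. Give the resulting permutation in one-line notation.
Reverse the RSK construction: for i from n down to 1, find the cell of Q containing i, remove the entry at that cell from P, and reverse-bump it up through P; the value ejected from row 1 is w(i).

Step i=7: Q has 7 at row 1, column 3; remove that cell from P, ejecting 5. So w(7) = 5. P is now [[1, 4], [2, 7], [3], [6]].
Step i=6: Q has 6 at row 2, column 2; remove 7 from row 2 of P and reverse-bump: 7 enters row 1 and ejects 4. So w(6) = 4. P is now [[1, 7], [2], [3], [6]].
Step i=5: Q has 5 at row 4, column 1; remove 6 from row 4 of P and reverse-bump: 6 enters row 3 and ejects 3; 3 enters row 2 and ejects 2; 2 enters row 1 and ejects 1. So w(5) = 1. P is now [[2, 7], [3], [6]].
Step i=4: Q has 4 at row 3, column 1; remove 6 from row 3 of P and reverse-bump: 6 enters row 2 and ejects 3; 3 enters row 1 and ejects 2. So w(4) = 2. P is now [[3, 7], [6]].
Step i=3: Q has 3 at row 2, column 1; remove 6 from row 2 of P and reverse-bump: 6 enters row 1 and ejects 3. So w(3) = 3. P is now [[6, 7]].
Step i=2: Q has 2 at row 1, column 2; remove that cell from P, ejecting 7. So w(2) = 7. P is now [[6]].
Step i=1: Q has 1 at row 1, column 1; remove that cell from P, ejecting 6. So w(1) = 6. P is now [].

So w = 6 7 3 2 1 4 5.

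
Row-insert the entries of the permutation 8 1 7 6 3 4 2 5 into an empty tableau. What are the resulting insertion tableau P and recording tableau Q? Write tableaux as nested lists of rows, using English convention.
P = [[1, 2, 4, 5], [3], [6], [7], [8]], Q = [[1, 3, 6, 8], [2], [4], [5], [7]]

Insert each entry of the permutation into P by Schensted row insertion, recording in Q the position of each new cell.

After inserting 8: P = [[8]].
After inserting 1: P = [[1], [8]].
After inserting 7: P = [[1, 7], [8]].
After inserting 6: P = [[1, 6], [7], [8]].
After inserting 3: P = [[1, 3], [6], [7], [8]].
After inserting 4: P = [[1, 3, 4], [6], [7], [8]].
After inserting 2: P = [[1, 2, 4], [3], [6], [7], [8]].
After inserting 5: P = [[1, 2, 4, 5], [3], [6], [7], [8]].

So P = [[1, 2, 4, 5], [3], [6], [7], [8]], Q = [[1, 3, 6, 8], [2], [4], [5], [7]].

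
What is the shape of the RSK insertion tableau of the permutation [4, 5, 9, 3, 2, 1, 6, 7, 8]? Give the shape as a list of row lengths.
[5, 2, 1, 1]

Row-insert each entry into an empty tableau.

After inserting 4: P = [[4]].
After inserting 5: P = [[4, 5]].
After inserting 9: P = [[4, 5, 9]].
After inserting 3: P = [[3, 5, 9], [4]].
After inserting 2: P = [[2, 5, 9], [3], [4]].
After inserting 1: P = [[1, 5, 9], [2], [3], [4]].
After inserting 6: P = [[1, 5, 6], [2, 9], [3], [4]].
After inserting 7: P = [[1, 5, 6, 7], [2, 9], [3], [4]].
After inserting 8: P = [[1, 5, 6, 7, 8], [2, 9], [3], [4]].

The final insertion tableau P = [[1, 5, 6, 7, 8], [2, 9], [3], [4]] has shape [5, 2, 1, 1].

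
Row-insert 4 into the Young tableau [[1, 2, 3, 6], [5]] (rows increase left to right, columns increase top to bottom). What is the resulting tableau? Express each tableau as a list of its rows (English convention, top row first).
[[1, 2, 3, 4], [5, 6]]

In row 1, 4 replaces 6 (the leftmost entry greater than 4); 6 is bumped to row 2. 6 is appended to row 2. The new tableau is [[1, 2, 3, 4], [5, 6]].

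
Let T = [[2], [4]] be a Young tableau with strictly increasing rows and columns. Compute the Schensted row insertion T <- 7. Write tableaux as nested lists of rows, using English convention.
7 is larger than every entry of row 1, so it is appended to row 1. The new tableau is [[2, 7], [4]].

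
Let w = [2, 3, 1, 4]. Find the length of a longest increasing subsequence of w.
3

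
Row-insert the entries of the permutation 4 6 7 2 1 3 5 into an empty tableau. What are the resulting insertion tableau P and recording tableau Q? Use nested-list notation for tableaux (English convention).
P = [[1, 3, 5], [2, 6, 7], [4]], Q = [[1, 2, 3], [4, 6, 7], [5]]

Insert each entry of the permutation into P by Schensted row insertion, recording in Q the position of each new cell.

Insert 4: appended to row 1. P = [[4]], Q = [[1]].
Insert 6: appended to row 1. P = [[4, 6]], Q = [[1, 2]].
Insert 7: appended to row 1. P = [[4, 6, 7]], Q = [[1, 2, 3]].
Insert 2: 2 bumps 4 from row 1; 4 starts row 2. P = [[2, 6, 7], [4]], Q = [[1, 2, 3], [4]].
Insert 1: 1 bumps 2 from row 1; 2 bumps 4 from row 2; 4 starts row 3. P = [[1, 6, 7], [2], [4]], Q = [[1, 2, 3], [4], [5]].
Insert 3: 3 bumps 6 from row 1; 6 appends to row 2. P = [[1, 3, 7], [2, 6], [4]], Q = [[1, 2, 3], [4, 6], [5]].
Insert 5: 5 bumps 7 from row 1; 7 appends to row 2. P = [[1, 3, 5], [2, 6, 7], [4]], Q = [[1, 2, 3], [4, 6, 7], [5]].

So P = [[1, 3, 5], [2, 6, 7], [4]], Q = [[1, 2, 3], [4, 6, 7], [5]].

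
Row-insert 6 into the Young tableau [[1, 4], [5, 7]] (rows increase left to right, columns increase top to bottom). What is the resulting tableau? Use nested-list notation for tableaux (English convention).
[[1, 4, 6], [5, 7]]

6 is larger than every entry of row 1, so it is appended to row 1. The new tableau is [[1, 4, 6], [5, 7]].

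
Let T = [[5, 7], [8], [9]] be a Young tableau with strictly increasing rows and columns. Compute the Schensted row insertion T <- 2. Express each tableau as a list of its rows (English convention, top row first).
In row 1, 2 replaces 5 (the leftmost entry greater than 2); 5 is bumped to row 2. In row 2, 5 replaces 8 (the leftmost entry greater than 5); 8 is bumped to row 3. In row 3, 8 replaces 9 (the leftmost entry greater than 8); 9 is bumped to row 4. 9 starts a new row 4. The new tableau is [[2, 7], [5], [8], [9]].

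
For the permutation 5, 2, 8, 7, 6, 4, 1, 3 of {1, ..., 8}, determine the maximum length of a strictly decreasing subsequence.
5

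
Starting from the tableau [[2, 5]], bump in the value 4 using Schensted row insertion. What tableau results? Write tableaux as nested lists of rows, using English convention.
[[2, 4], [5]]

In row 1, 4 replaces 5 (the leftmost entry greater than 4); 5 is bumped to row 2. 5 starts a new row 2. The new tableau is [[2, 4], [5]].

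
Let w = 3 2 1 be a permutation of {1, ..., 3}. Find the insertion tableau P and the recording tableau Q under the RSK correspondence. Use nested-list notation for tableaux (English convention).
P = [[1], [2], [3]], Q = [[1], [2], [3]]

Insert each entry of the permutation into P by Schensted row insertion, recording in Q the position of each new cell.

Insert 3: appended to row 1. P = [[3]].
Insert 2: 2 bumps 3 from row 1; 3 starts row 2. P = [[2], [3]].
Insert 1: 1 bumps 2 from row 1; 2 bumps 3 from row 2; 3 starts row 3. P = [[1], [2], [3]].

So P = [[1], [2], [3]], Q = [[1], [2], [3]].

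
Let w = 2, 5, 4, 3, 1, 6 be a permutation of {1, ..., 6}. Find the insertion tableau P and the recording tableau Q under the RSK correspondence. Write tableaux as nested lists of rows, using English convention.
P = [[1, 3, 6], [2], [4], [5]], Q = [[1, 2, 6], [3], [4], [5]]

Insert each entry of the permutation into P by Schensted row insertion, recording in Q the position of each new cell.

Insert 2: appended to row 1. P = [[2]].
Insert 5: appended to row 1. P = [[2, 5]].
Insert 4: 4 bumps 5 from row 1; 5 starts row 2. P = [[2, 4], [5]].
Insert 3: 3 bumps 4 from row 1; 4 bumps 5 from row 2; 5 starts row 3. P = [[2, 3], [4], [5]].
Insert 1: 1 bumps 2 from row 1; 2 bumps 4 from row 2; 4 bumps 5 from row 3; 5 starts row 4. P = [[1, 3], [2], [4], [5]].
Insert 6: appended to row 1. P = [[1, 3, 6], [2], [4], [5]].

So P = [[1, 3, 6], [2], [4], [5]], Q = [[1, 2, 6], [3], [4], [5]].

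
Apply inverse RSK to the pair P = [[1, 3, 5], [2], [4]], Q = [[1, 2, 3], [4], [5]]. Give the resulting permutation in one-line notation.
Reverse RSK: for i = n, n-1, ..., 1, locate i in Q, remove the corresponding corner cell from P, and reverse-bump its entry up through P; the value ejected from row 1 is w(i).

So w = 2 4 5 3 1.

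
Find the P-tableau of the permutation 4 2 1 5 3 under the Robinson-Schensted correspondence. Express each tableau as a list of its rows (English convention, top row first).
Insert 4: appended to row 1. P = [[4]].
Insert 2: 2 bumps 4 from row 1; 4 starts row 2. P = [[2], [4]].
Insert 1: 1 bumps 2 from row 1; 2 bumps 4 from row 2; 4 starts row 3. P = [[1], [2], [4]].
Insert 5: appended to row 1. P = [[1, 5], [2], [4]].
Insert 3: 3 bumps 5 from row 1; 5 appends to row 2. P = [[1, 3], [2, 5], [4]].

So P = [[1, 3], [2, 5], [4]].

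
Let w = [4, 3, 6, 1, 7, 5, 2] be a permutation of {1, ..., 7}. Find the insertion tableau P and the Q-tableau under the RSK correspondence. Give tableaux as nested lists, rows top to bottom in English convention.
Insert each entry of the permutation into P by Schensted row insertion, recording in Q the position of each new cell.

Insert 4: appended to row 1. P = [[4]].
Insert 3: 3 bumps 4 from row 1; 4 starts row 2. P = [[3], [4]].
Insert 6: appended to row 1. P = [[3, 6], [4]].
Insert 1: 1 bumps 3 from row 1; 3 bumps 4 from row 2; 4 starts row 3. P = [[1, 6], [3], [4]].
Insert 7: appended to row 1. P = [[1, 6, 7], [3], [4]].
Insert 5: 5 bumps 6 from row 1; 6 appends to row 2. P = [[1, 5, 7], [3, 6], [4]].
Insert 2: 2 bumps 5 from row 1; 5 bumps 6 from row 2; 6 appends to row 3. P = [[1, 2, 7], [3, 5], [4, 6]].

So P = [[1, 2, 7], [3, 5], [4, 6]], Q = [[1, 3, 5], [2, 6], [4, 7]].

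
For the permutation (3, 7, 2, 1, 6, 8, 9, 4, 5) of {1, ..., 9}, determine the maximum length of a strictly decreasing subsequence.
3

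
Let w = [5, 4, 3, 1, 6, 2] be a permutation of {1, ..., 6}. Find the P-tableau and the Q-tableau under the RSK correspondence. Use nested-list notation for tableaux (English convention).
P = [[1, 2], [3, 6], [4], [5]], Q = [[1, 5], [2, 6], [3], [4]]

Insert each entry of the permutation into P by Schensted row insertion, recording in Q the position of each new cell.

Insert 5: appended to row 1. P = [[5]].
Insert 4: 4 bumps 5 from row 1; 5 starts row 2. P = [[4], [5]].
Insert 3: 3 bumps 4 from row 1; 4 bumps 5 from row 2; 5 starts row 3. P = [[3], [4], [5]].
Insert 1: 1 bumps 3 from row 1; 3 bumps 4 from row 2; 4 bumps 5 from row 3; 5 starts row 4. P = [[1], [3], [4], [5]].
Insert 6: appended to row 1. P = [[1, 6], [3], [4], [5]].
Insert 2: 2 bumps 6 from row 1; 6 appends to row 2. P = [[1, 2], [3, 6], [4], [5]].

So P = [[1, 2], [3, 6], [4], [5]], Q = [[1, 5], [2, 6], [3], [4]].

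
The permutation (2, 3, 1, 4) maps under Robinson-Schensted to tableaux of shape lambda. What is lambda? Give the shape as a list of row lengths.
[3, 1]

Row-insert each entry into an empty tableau.

After inserting 2: P = [[2]].
After inserting 3: P = [[2, 3]].
After inserting 1: P = [[1, 3], [2]].
After inserting 4: P = [[1, 3, 4], [2]].

The final insertion tableau P = [[1, 3, 4], [2]] has shape [3, 1].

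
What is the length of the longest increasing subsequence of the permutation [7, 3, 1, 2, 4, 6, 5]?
4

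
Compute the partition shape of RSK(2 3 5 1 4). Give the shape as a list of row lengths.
[3, 2]

Row-insert each entry into an empty tableau.

After inserting 2: P = [[2]].
After inserting 3: P = [[2, 3]].
After inserting 5: P = [[2, 3, 5]].
After inserting 1: P = [[1, 3, 5], [2]].
After inserting 4: P = [[1, 3, 4], [2, 5]].

The final insertion tableau P = [[1, 3, 4], [2, 5]] has shape [3, 2].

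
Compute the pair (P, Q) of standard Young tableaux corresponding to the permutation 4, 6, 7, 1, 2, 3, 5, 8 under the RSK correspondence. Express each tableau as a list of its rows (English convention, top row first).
P = [[1, 2, 3, 5, 8], [4, 6, 7]], Q = [[1, 2, 3, 7, 8], [4, 5, 6]]

Insert each entry of the permutation into P by Schensted row insertion, recording in Q the position of each new cell.

Insert 4: appended to row 1. P = [[4]].
Insert 6: appended to row 1. P = [[4, 6]].
Insert 7: appended to row 1. P = [[4, 6, 7]].
Insert 1: 1 bumps 4 from row 1; 4 starts row 2. P = [[1, 6, 7], [4]].
Insert 2: 2 bumps 6 from row 1; 6 appends to row 2. P = [[1, 2, 7], [4, 6]].
Insert 3: 3 bumps 7 from row 1; 7 appends to row 2. P = [[1, 2, 3], [4, 6, 7]].
Insert 5: appended to row 1. P = [[1, 2, 3, 5], [4, 6, 7]].
Insert 8: appended to row 1. P = [[1, 2, 3, 5, 8], [4, 6, 7]].

So P = [[1, 2, 3, 5, 8], [4, 6, 7]], Q = [[1, 2, 3, 7, 8], [4, 5, 6]].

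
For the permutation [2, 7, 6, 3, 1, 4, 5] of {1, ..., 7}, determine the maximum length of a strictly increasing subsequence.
4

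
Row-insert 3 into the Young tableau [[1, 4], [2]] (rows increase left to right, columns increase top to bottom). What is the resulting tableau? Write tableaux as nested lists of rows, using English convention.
In row 1, 3 replaces 4 (the leftmost entry greater than 3); 4 is bumped to row 2. 4 is appended to row 2. The new tableau is [[1, 3], [2, 4]].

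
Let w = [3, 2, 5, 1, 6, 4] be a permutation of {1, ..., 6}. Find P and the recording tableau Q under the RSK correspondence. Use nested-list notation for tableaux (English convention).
Insert each entry of the permutation into P by Schensted row insertion, recording in Q the position of each new cell.

Insert 3: appended to row 1. P = [[3]].
Insert 2: 2 bumps 3 from row 1; 3 starts row 2. P = [[2], [3]].
Insert 5: appended to row 1. P = [[2, 5], [3]].
Insert 1: 1 bumps 2 from row 1; 2 bumps 3 from row 2; 3 starts row 3. P = [[1, 5], [2], [3]].
Insert 6: appended to row 1. P = [[1, 5, 6], [2], [3]].
Insert 4: 4 bumps 5 from row 1; 5 appends to row 2. P = [[1, 4, 6], [2, 5], [3]].

So P = [[1, 4, 6], [2, 5], [3]], Q = [[1, 3, 5], [2, 6], [4]].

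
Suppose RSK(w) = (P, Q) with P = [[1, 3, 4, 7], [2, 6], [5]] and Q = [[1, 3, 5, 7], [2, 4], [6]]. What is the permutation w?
5 2 6 3 4 1 7

Reverse RSK: for i = n, n-1, ..., 1, locate i in Q, remove the corresponding corner cell from P, and reverse-bump its entry up through P; the value ejected from row 1 is w(i).

So w = 5 2 6 3 4 1 7.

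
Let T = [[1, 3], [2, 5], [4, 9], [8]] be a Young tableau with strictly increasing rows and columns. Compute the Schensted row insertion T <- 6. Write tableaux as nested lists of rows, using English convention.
6 is larger than every entry of row 1, so it is appended to row 1. The new tableau is [[1, 3, 6], [2, 5], [4, 9], [8]].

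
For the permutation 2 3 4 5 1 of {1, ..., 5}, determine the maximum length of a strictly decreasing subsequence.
2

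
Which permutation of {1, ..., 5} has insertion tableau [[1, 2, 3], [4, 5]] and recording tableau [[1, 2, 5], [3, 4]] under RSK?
Reverse the RSK construction: for i from n down to 1, find the cell of Q containing i, remove the entry at that cell from P, and reverse-bump it up through P; the value ejected from row 1 is w(i).

Step i=5: Q has 5 at row 1, column 3; remove that cell from P, ejecting 3. So w(5) = 3. P is now [[1, 2], [4, 5]].
Step i=4: Q has 4 at row 2, column 2; remove 5 from row 2 of P and reverse-bump: 5 enters row 1 and ejects 2. So w(4) = 2. P is now [[1, 5], [4]].
Step i=3: Q has 3 at row 2, column 1; remove 4 from row 2 of P and reverse-bump: 4 enters row 1 and ejects 1. So w(3) = 1. P is now [[4, 5]].
Step i=2: Q has 2 at row 1, column 2; remove that cell from P, ejecting 5. So w(2) = 5. P is now [[4]].
Step i=1: Q has 1 at row 1, column 1; remove that cell from P, ejecting 4. So w(1) = 4. P is now [].

So w = 4 5 1 2 3.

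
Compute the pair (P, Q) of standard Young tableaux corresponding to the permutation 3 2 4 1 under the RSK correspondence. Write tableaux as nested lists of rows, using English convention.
Insert each entry of the permutation into P by Schensted row insertion, recording in Q the position of each new cell.

Insert 3: appended to row 1. P = [[3]].
Insert 2: 2 bumps 3 from row 1; 3 starts row 2. P = [[2], [3]].
Insert 4: appended to row 1. P = [[2, 4], [3]].
Insert 1: 1 bumps 2 from row 1; 2 bumps 3 from row 2; 3 starts row 3. P = [[1, 4], [2], [3]].

So P = [[1, 4], [2], [3]], Q = [[1, 3], [2], [4]].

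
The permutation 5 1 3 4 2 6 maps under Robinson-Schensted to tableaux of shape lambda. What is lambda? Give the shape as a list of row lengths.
[4, 1, 1]

Row-insert each entry into an empty tableau.

After inserting 5: P = [[5]].
After inserting 1: P = [[1], [5]].
After inserting 3: P = [[1, 3], [5]].
After inserting 4: P = [[1, 3, 4], [5]].
After inserting 2: P = [[1, 2, 4], [3], [5]].
After inserting 6: P = [[1, 2, 4, 6], [3], [5]].

The final insertion tableau P = [[1, 2, 4, 6], [3], [5]] has shape [4, 1, 1].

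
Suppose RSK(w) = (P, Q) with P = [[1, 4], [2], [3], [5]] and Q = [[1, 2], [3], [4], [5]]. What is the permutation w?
3 5 4 2 1

Reverse the RSK construction: for i from n down to 1, find the cell of Q containing i, remove the entry at that cell from P, and reverse-bump it up through P; the value ejected from row 1 is w(i).

Step i=5: Q has 5 at row 4, column 1; remove 5 from row 4 of P and reverse-bump: 5 enters row 3 and ejects 3; 3 enters row 2 and ejects 2; 2 enters row 1 and ejects 1. So w(5) = 1. P is now [[2, 4], [3], [5]].
Step i=4: Q has 4 at row 3, column 1; remove 5 from row 3 of P and reverse-bump: 5 enters row 2 and ejects 3; 3 enters row 1 and ejects 2. So w(4) = 2. P is now [[3, 4], [5]].
Step i=3: Q has 3 at row 2, column 1; remove 5 from row 2 of P and reverse-bump: 5 enters row 1 and ejects 4. So w(3) = 4. P is now [[3, 5]].
Step i=2: Q has 2 at row 1, column 2; remove that cell from P, ejecting 5. So w(2) = 5. P is now [[3]].
Step i=1: Q has 1 at row 1, column 1; remove that cell from P, ejecting 3. So w(1) = 3. P is now [].

So w = 3 5 4 2 1.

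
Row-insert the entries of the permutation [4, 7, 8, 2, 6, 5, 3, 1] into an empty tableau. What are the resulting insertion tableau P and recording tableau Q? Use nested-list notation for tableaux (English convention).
P = [[1, 3, 8], [2, 5], [4], [6], [7]], Q = [[1, 2, 3], [4, 5], [6], [7], [8]]

Insert each entry of the permutation into P by Schensted row insertion, recording in Q the position of each new cell.

Insert 4: appended to row 1. P = [[4]], Q = [[1]].
Insert 7: appended to row 1. P = [[4, 7]], Q = [[1, 2]].
Insert 8: appended to row 1. P = [[4, 7, 8]], Q = [[1, 2, 3]].
Insert 2: 2 bumps 4 from row 1; 4 starts row 2. P = [[2, 7, 8], [4]], Q = [[1, 2, 3], [4]].
Insert 6: 6 bumps 7 from row 1; 7 appends to row 2. P = [[2, 6, 8], [4, 7]], Q = [[1, 2, 3], [4, 5]].
Insert 5: 5 bumps 6 from row 1; 6 bumps 7 from row 2; 7 starts row 3. P = [[2, 5, 8], [4, 6], [7]], Q = [[1, 2, 3], [4, 5], [6]].
Insert 3: 3 bumps 5 from row 1; 5 bumps 6 from row 2; 6 bumps 7 from row 3; 7 starts row 4. P = [[2, 3, 8], [4, 5], [6], [7]], Q = [[1, 2, 3], [4, 5], [6], [7]].
Insert 1: 1 bumps 2 from row 1; 2 bumps 4 from row 2; 4 bumps 6 from row 3; 6 bumps 7 from row 4; 7 starts row 5. P = [[1, 3, 8], [2, 5], [4], [6], [7]], Q = [[1, 2, 3], [4, 5], [6], [7], [8]].

So P = [[1, 3, 8], [2, 5], [4], [6], [7]], Q = [[1, 2, 3], [4, 5], [6], [7], [8]].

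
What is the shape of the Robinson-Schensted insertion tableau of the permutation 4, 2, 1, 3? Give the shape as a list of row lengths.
Row-insert each entry into an empty tableau.

After inserting 4: P = [[4]].
After inserting 2: P = [[2], [4]].
After inserting 1: P = [[1], [2], [4]].
After inserting 3: P = [[1, 3], [2], [4]].

The final insertion tableau P = [[1, 3], [2], [4]] has shape [2, 1, 1].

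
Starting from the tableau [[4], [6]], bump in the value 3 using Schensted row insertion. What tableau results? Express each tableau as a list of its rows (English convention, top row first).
[[3], [4], [6]]

In row 1, 3 replaces 4 (the leftmost entry greater than 3); 4 is bumped to row 2. In row 2, 4 replaces 6 (the leftmost entry greater than 4); 6 is bumped to row 3. 6 starts a new row 3. The new tableau is [[3], [4], [6]].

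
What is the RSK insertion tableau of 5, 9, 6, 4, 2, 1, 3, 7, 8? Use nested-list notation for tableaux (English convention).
P = [[1, 3, 7, 8], [2, 6], [4], [5], [9]]

Insert 5: appended to row 1. P = [[5]].
Insert 9: appended to row 1. P = [[5, 9]].
Insert 6: 6 bumps 9 from row 1; 9 starts row 2. P = [[5, 6], [9]].
Insert 4: 4 bumps 5 from row 1; 5 bumps 9 from row 2; 9 starts row 3. P = [[4, 6], [5], [9]].
Insert 2: 2 bumps 4 from row 1; 4 bumps 5 from row 2; 5 bumps 9 from row 3; 9 starts row 4. P = [[2, 6], [4], [5], [9]].
Insert 1: 1 bumps 2 from row 1; 2 bumps 4 from row 2; 4 bumps 5 from row 3; 5 bumps 9 from row 4; 9 starts row 5. P = [[1, 6], [2], [4], [5], [9]].
Insert 3: 3 bumps 6 from row 1; 6 appends to row 2. P = [[1, 3], [2, 6], [4], [5], [9]].
Insert 7: appended to row 1. P = [[1, 3, 7], [2, 6], [4], [5], [9]].
Insert 8: appended to row 1. P = [[1, 3, 7, 8], [2, 6], [4], [5], [9]].

So P = [[1, 3, 7, 8], [2, 6], [4], [5], [9]].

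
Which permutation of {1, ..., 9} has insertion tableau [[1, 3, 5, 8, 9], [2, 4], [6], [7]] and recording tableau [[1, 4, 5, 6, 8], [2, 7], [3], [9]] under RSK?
Reverse the RSK construction: for i from n down to 1, find the cell of Q containing i, remove the entry at that cell from P, and reverse-bump it up through P; the value ejected from row 1 is w(i).

Step i=9: Q has 9 at row 4, column 1; remove 7 from row 4 of P and reverse-bump: 7 enters row 3 and ejects 6; 6 enters row 2 and ejects 4; 4 enters row 1 and ejects 3. So w(9) = 3. P is now [[1, 4, 5, 8, 9], [2, 6], [7]].
Step i=8: Q has 8 at row 1, column 5; remove that cell from P, ejecting 9. So w(8) = 9. P is now [[1, 4, 5, 8], [2, 6], [7]].
Step i=7: Q has 7 at row 2, column 2; remove 6 from row 2 of P and reverse-bump: 6 enters row 1 and ejects 5. So w(7) = 5. P is now [[1, 4, 6, 8], [2], [7]].
Step i=6: Q has 6 at row 1, column 4; remove that cell from P, ejecting 8. So w(6) = 8. P is now [[1, 4, 6], [2], [7]].
Step i=5: Q has 5 at row 1, column 3; remove that cell from P, ejecting 6. So w(5) = 6. P is now [[1, 4], [2], [7]].
Step i=4: Q has 4 at row 1, column 2; remove that cell from P, ejecting 4. So w(4) = 4. P is now [[1], [2], [7]].
Step i=3: Q has 3 at row 3, column 1; remove 7 from row 3 of P and reverse-bump: 7 enters row 2 and ejects 2; 2 enters row 1 and ejects 1. So w(3) = 1. P is now [[2], [7]].
Step i=2: Q has 2 at row 2, column 1; remove 7 from row 2 of P and reverse-bump: 7 enters row 1 and ejects 2. So w(2) = 2. P is now [[7]].
Step i=1: Q has 1 at row 1, column 1; remove that cell from P, ejecting 7. So w(1) = 7. P is now [].

So w = 7 2 1 4 6 8 5 9 3.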